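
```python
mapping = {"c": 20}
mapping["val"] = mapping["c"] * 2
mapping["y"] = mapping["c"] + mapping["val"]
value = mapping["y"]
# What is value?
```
Trace:
  mapping={'c': 20}
  mapping={'c': 20, 'val': 40}
  mapping={'c': 20, 'val': 40, 'y': 60}
  mapping={'c': 20, 'val': 40, 'y': 60}, value=60

Final answer: 60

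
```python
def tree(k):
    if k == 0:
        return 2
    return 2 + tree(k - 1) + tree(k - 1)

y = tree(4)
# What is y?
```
Call trace (a repeated sub-call is expanded the first time; later identical calls just restate its return value):
tree(k=4)
  tree(k=3)
    tree(k=2)
      tree(k=1)
        tree(k=0)
        -> return 2
        tree(k=0)
        -> return 2
      -> return 6
      tree(k=1) -> return 6  (same call as traced above)
    -> return 14
    tree(k=2) -> return 14  (same call as traced above)
  -> return 30
  tree(k=3) -> return 30  (same call as traced above)
-> return 62

Final answer: 62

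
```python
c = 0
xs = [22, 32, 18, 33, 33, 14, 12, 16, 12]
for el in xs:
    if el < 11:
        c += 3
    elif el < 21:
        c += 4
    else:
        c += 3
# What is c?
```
Trace:
  c=0
  c=3, el=22
  c=6, el=32
  c=10, el=18
  c=13, el=33
  c=16, el=33
  c=20, el=14
  c=24, el=12
  c=28, el=16
  c=32, el=12

Final answer: 32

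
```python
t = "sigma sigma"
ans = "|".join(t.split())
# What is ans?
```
Trace:
  t='sigma sigma'
  t='sigma sigma', ans='sigma|sigma'

Final answer: 'sigma|sigma'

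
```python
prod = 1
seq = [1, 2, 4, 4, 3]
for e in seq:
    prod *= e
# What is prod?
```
Trace:
  prod=1
  prod=1, e=1
  prod=2, e=2
  prod=8, e=4
  prod=32, e=4
  prod=96, e=3

Final answer: 96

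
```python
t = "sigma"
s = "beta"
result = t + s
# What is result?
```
Trace:
  t='sigma'
  t='sigma', s='beta'
  t='sigma', s='beta', result='sigmabeta'

Final answer: 'sigmabeta'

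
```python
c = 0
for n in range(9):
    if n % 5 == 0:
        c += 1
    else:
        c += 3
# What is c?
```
Trace:
  c=0
  c=1, n=0
  c=4, n=1
  c=7, n=2
  c=10, n=3
  c=13, n=4
  c=14, n=5
  c=17, n=6
  c=20, n=7
  c=23, n=8

Final answer: 23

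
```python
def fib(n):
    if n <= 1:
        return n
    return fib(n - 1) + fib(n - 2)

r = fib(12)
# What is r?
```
Call trace (a repeated sub-call is expanded the first time; later identical calls just restate its return value):
fib(n=12)
  fib(n=11)
    fib(n=10)
      fib(n=9)
        fib(n=8)
          fib(n=7)
            fib(n=6)
              fib(n=5)
                fib(n=4)
                  fib(n=3)
                    fib(n=2)
                      fib(n=1)
                      -> return 1
                      fib(n=0)
                      -> return 0
                    -> return 1
                    fib(n=1)
                    -> return 1
                  -> return 2
                  fib(n=2) -> return 1  (same call as traced above)
                -> return 3
                fib(n=3) -> return 2  (same call as traced above)
              -> return 5
              fib(n=4) -> return 3  (same call as traced above)
            -> return 8
            fib(n=5) -> return 5  (same call as traced above)
          -> return 13
          fib(n=6) -> return 8  (same call as traced above)
        -> return 21
        fib(n=7) -> return 13  (same call as traced above)
      -> return 34
      fib(n=8) -> return 21  (same call as traced above)
    -> return 55
    fib(n=9) -> return 34  (same call as traced above)
  -> return 89
  fib(n=10) -> return 55  (same call as traced above)
-> return 144

Final answer: 144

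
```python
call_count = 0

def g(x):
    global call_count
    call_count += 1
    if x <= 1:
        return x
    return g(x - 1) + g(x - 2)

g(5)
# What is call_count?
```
Call trace (a repeated sub-call is expanded the first time; later identical calls just restate its return value):
g(x=5)
  g(x=4)
    g(x=3)
      g(x=2)
        g(x=1)
        -> return 1
        g(x=0)
        -> return 0
      -> return 1
      g(x=1)
      -> return 1
    -> return 2
    g(x=2) -> return 1  (same call as traced above)
  -> return 3
  g(x=3) -> return 2  (same call as traced above)
-> return 5

call_count is incremented once per call, so count the calls in each subtree. Let C(x) = number of calls made by g(x).
C(0) = C(1) = 1 (base case, no recursion); C(x) = 1 + C(x - 1) + C(x - 2) otherwise.
C(2) = 1 + C(1) + C(0) = 1 + 1 + 1 = 3
C(3) = 1 + C(2) + C(1) = 1 + 3 + 1 = 5
C(4) = 1 + C(3) + C(2) = 1 + 5 + 3 = 9
C(5) = 1 + C(4) + C(3) = 1 + 9 + 5 = 15
call_count = C(5) = 15

Final answer: 15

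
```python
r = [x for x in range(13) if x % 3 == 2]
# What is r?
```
Trace:
  x=0
  x=1
  x=2
  x=3
  x=4
  x=5
  x=6
  x=7
  x=8
  x=9
  x=10
  x=11
  x=12
  r=[2, 5, 8, 11]

Final answer: [2, 5, 8, 11]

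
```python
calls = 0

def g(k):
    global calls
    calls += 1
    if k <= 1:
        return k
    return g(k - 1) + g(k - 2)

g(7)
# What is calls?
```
Call trace (a repeated sub-call is expanded the first time; later identical calls just restate its return value):
g(k=7)
  g(k=6)
    g(k=5)
      g(k=4)
        g(k=3)
          g(k=2)
            g(k=1)
            -> return 1
            g(k=0)
            -> return 0
          -> return 1
          g(k=1)
          -> return 1
        -> return 2
        g(k=2) -> return 1  (same call as traced above)
      -> return 3
      g(k=3) -> return 2  (same call as traced above)
    -> return 5
    g(k=4) -> return 3  (same call as traced above)
  -> return 8
  g(k=5) -> return 5  (same call as traced above)
-> return 13

calls is incremented once per call, so count the calls in each subtree. Let C(k) = number of calls made by g(k).
C(0) = C(1) = 1 (base case, no recursion); C(k) = 1 + C(k - 1) + C(k - 2) otherwise.
C(2) = 1 + C(1) + C(0) = 1 + 1 + 1 = 3
C(3) = 1 + C(2) + C(1) = 1 + 3 + 1 = 5
C(4) = 1 + C(3) + C(2) = 1 + 5 + 3 = 9
C(5) = 1 + C(4) + C(3) = 1 + 9 + 5 = 15
C(6) = 1 + C(5) + C(4) = 1 + 15 + 9 = 25
C(7) = 1 + C(6) + C(5) = 1 + 25 + 15 = 41
calls = C(7) = 41

Final answer: 41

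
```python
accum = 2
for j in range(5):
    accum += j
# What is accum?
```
Trace:
  accum=2
  accum=2, j=0
  accum=3, j=1
  accum=5, j=2
  accum=8, j=3
  accum=12, j=4

Final answer: 12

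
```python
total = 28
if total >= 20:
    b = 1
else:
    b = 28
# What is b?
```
Trace:
  total=28
  total=28, b=1

Final answer: 1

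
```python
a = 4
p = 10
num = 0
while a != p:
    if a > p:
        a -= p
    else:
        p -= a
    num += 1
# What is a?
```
Trace:
  a=4
  a=4, p=10
  a=4, p=10, num=0
  a=4, p=6, num=1
  a=4, p=2, num=2
  a=2, p=2, num=3

Final answer: 2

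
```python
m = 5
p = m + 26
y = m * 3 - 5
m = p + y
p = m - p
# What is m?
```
Trace:
  m=5
  m=5, p=31
  m=5, p=31, y=10
  m=41, p=31, y=10
  m=41, p=10, y=10

Final answer: 41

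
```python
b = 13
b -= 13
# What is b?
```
Trace:
  b=13
  b=0

Final answer: 0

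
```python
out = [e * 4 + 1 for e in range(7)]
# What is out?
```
Trace:
  e=0
  e=1
  e=2
  e=3
  e=4
  e=5
  e=6
  out=[1, 5, 9, 13, 17, 21, 25]

Final answer: [1, 5, 9, 13, 17, 21, 25]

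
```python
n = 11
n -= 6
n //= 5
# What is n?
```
Trace:
  n=11
  n=5
  n=1

Final answer: 1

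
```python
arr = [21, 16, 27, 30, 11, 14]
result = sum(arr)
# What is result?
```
Trace:
  arr=[21, 16, 27, 30, 11, 14]
  arr=[21, 16, 27, 30, 11, 14], result=119

Final answer: 119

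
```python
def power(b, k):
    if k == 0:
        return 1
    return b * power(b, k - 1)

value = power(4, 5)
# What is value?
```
Call trace:
power(b=4, k=5)
  power(b=4, k=4)
    power(b=4, k=3)
      power(b=4, k=2)
        power(b=4, k=1)
          power(b=4, k=0)
          -> return 1
        -> return 4
      -> return 16
    -> return 64
  -> return 256
-> return 1024

Final answer: 1024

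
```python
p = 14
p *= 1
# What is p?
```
Trace:
  p=14
  p=14

Final answer: 14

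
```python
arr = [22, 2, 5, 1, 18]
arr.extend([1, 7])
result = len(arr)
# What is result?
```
Trace:
  arr=[22, 2, 5, 1, 18]
  arr=[22, 2, 5, 1, 18, 1, 7]
  arr=[22, 2, 5, 1, 18, 1, 7], result=7

Final answer: 7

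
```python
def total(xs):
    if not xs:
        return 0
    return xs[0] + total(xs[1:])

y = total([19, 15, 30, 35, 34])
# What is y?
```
Call trace:
total(xs=[19, 15, 30, 35, 34])
  total(xs=[15, 30, 35, 34])
    total(xs=[30, 35, 34])
      total(xs=[35, 34])
        total(xs=[34])
          total(xs=[])
          -> return 0
        -> return 34
      -> return 69
    -> return 99
  -> return 114
-> return 133

Final answer: 133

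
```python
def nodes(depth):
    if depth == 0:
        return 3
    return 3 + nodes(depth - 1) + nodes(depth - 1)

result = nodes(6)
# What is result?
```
Call trace (a repeated sub-call is expanded the first time; later identical calls just restate its return value):
nodes(depth=6)
  nodes(depth=5)
    nodes(depth=4)
      nodes(depth=3)
        nodes(depth=2)
          nodes(depth=1)
            nodes(depth=0)
            -> return 3
            nodes(depth=0)
            -> return 3
          -> return 9
          nodes(depth=1) -> return 9  (same call as traced above)
        -> return 21
        nodes(depth=2) -> return 21  (same call as traced above)
      -> return 45
      nodes(depth=3) -> return 45  (same call as traced above)
    -> return 93
    nodes(depth=4) -> return 93  (same call as traced above)
  -> return 189
  nodes(depth=5) -> return 189  (same call as traced above)
-> return 381

Final answer: 381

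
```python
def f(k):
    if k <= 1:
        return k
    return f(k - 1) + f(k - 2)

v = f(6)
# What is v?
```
Call trace (a repeated sub-call is expanded the first time; later identical calls just restate its return value):
f(k=6)
  f(k=5)
    f(k=4)
      f(k=3)
        f(k=2)
          f(k=1)
          -> return 1
          f(k=0)
          -> return 0
        -> return 1
        f(k=1)
        -> return 1
      -> return 2
      f(k=2) -> return 1  (same call as traced above)
    -> return 3
    f(k=3) -> return 2  (same call as traced above)
  -> return 5
  f(k=4) -> return 3  (same call as traced above)
-> return 8

Final answer: 8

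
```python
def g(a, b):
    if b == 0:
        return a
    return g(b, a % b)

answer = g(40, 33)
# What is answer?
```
Call trace:
g(a=40, b=33)
  g(a=33, b=7)
    g(a=7, b=5)
      g(a=5, b=2)
        g(a=2, b=1)
          g(a=1, b=0)
          -> return 1
        -> return 1
      -> return 1
    -> return 1
  -> return 1
-> return 1

Final answer: 1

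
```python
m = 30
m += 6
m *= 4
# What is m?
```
Trace:
  m=30
  m=36
  m=144

Final answer: 144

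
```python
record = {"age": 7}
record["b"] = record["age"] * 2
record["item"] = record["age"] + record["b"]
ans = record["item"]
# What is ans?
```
Trace:
  record={'age': 7}
  record={'age': 7, 'b': 14}
  record={'age': 7, 'b': 14, 'item': 21}
  record={'age': 7, 'b': 14, 'item': 21}, ans=21

Final answer: 21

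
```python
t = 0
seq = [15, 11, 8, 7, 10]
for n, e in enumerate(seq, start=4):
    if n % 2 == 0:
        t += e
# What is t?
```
Trace:
  t=0
  t=15, n=4, e=15
  t=15, n=5, e=11
  t=23, n=6, e=8
  t=23, n=7, e=7
  t=33, n=8, e=10

Final answer: 33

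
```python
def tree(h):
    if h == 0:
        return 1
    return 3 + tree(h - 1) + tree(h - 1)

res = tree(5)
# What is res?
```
Call trace (a repeated sub-call is expanded the first time; later identical calls just restate its return value):
tree(h=5)
  tree(h=4)
    tree(h=3)
      tree(h=2)
        tree(h=1)
          tree(h=0)
          -> return 1
          tree(h=0)
          -> return 1
        -> return 5
        tree(h=1) -> return 5  (same call as traced above)
      -> return 13
      tree(h=2) -> return 13  (same call as traced above)
    -> return 29
    tree(h=3) -> return 29  (same call as traced above)
  -> return 61
  tree(h=4) -> return 61  (same call as traced above)
-> return 125

Final answer: 125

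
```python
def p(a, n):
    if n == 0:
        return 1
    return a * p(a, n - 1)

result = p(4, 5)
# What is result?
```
Call trace:
p(a=4, n=5)
  p(a=4, n=4)
    p(a=4, n=3)
      p(a=4, n=2)
        p(a=4, n=1)
          p(a=4, n=0)
          -> return 1
        -> return 4
      -> return 16
    -> return 64
  -> return 256
-> return 1024

Final answer: 1024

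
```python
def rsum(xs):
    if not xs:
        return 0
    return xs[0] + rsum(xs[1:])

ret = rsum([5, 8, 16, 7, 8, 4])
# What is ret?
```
Call trace:
rsum(xs=[5, 8, 16, 7, 8, 4])
  rsum(xs=[8, 16, 7, 8, 4])
    rsum(xs=[16, 7, 8, 4])
      rsum(xs=[7, 8, 4])
        rsum(xs=[8, 4])
          rsum(xs=[4])
            rsum(xs=[])
            -> return 0
          -> return 4
        -> return 12
      -> return 19
    -> return 35
  -> return 43
-> return 48

Final answer: 48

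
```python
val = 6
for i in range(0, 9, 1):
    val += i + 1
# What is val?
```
Trace:
  val=6
  val=7, i=0
  val=9, i=1
  val=12, i=2
  val=16, i=3
  val=21, i=4
  val=27, i=5
  val=34, i=6
  val=42, i=7
  val=51, i=8

Final answer: 51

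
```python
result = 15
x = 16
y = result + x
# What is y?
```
Trace:
  result=15
  result=15, x=16
  result=15, x=16, y=31

Final answer: 31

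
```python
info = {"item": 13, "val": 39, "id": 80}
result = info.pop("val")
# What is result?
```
Trace:
  info={'item': 13, 'val': 39, 'id': 80}
  info={'item': 13, 'id': 80}, result=39

Final answer: 39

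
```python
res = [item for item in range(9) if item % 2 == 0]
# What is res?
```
Trace:
  item=0
  item=1
  item=2
  item=3
  item=4
  item=5
  item=6
  item=7
  item=8
  res=[0, 2, 4, 6, 8]

Final answer: [0, 2, 4, 6, 8]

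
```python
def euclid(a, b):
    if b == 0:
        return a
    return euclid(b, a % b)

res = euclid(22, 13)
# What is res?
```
Call trace:
euclid(a=22, b=13)
  euclid(a=13, b=9)
    euclid(a=9, b=4)
      euclid(a=4, b=1)
        euclid(a=1, b=0)
        -> return 1
      -> return 1
    -> return 1
  -> return 1
-> return 1

Final answer: 1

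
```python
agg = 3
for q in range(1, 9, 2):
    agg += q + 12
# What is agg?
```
Trace:
  agg=3
  agg=16, q=1
  agg=31, q=3
  agg=48, q=5
  agg=67, q=7

Final answer: 67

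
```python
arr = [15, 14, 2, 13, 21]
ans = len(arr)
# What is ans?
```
Trace:
  arr=[15, 14, 2, 13, 21]
  arr=[15, 14, 2, 13, 21], ans=5

Final answer: 5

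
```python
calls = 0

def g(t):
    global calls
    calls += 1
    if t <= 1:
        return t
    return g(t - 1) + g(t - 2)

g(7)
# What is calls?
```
Call trace (a repeated sub-call is expanded the first time; later identical calls just restate its return value):
g(t=7)
  g(t=6)
    g(t=5)
      g(t=4)
        g(t=3)
          g(t=2)
            g(t=1)
            -> return 1
            g(t=0)
            -> return 0
          -> return 1
          g(t=1)
          -> return 1
        -> return 2
        g(t=2) -> return 1  (same call as traced above)
      -> return 3
      g(t=3) -> return 2  (same call as traced above)
    -> return 5
    g(t=4) -> return 3  (same call as traced above)
  -> return 8
  g(t=5) -> return 5  (same call as traced above)
-> return 13

calls is incremented once per call, so count the calls in each subtree. Let C(t) = number of calls made by g(t).
C(0) = C(1) = 1 (base case, no recursion); C(t) = 1 + C(t - 1) + C(t - 2) otherwise.
C(2) = 1 + C(1) + C(0) = 1 + 1 + 1 = 3
C(3) = 1 + C(2) + C(1) = 1 + 3 + 1 = 5
C(4) = 1 + C(3) + C(2) = 1 + 5 + 3 = 9
C(5) = 1 + C(4) + C(3) = 1 + 9 + 5 = 15
C(6) = 1 + C(5) + C(4) = 1 + 15 + 9 = 25
C(7) = 1 + C(6) + C(5) = 1 + 25 + 15 = 41
calls = C(7) = 41

Final answer: 41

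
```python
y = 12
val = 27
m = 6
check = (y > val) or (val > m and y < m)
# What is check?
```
Trace:
  y=12
  y=12, val=27
  y=12, val=27, m=6
  y=12, val=27, m=6, check=False

Final answer: False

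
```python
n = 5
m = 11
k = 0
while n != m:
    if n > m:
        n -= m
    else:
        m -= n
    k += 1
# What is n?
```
Trace:
  n=5
  n=5, m=11
  n=5, m=11, k=0
  n=5, m=6, k=1
  n=5, m=1, k=2
  n=4, m=1, k=3
  n=3, m=1, k=4
  n=2, m=1, k=5
  n=1, m=1, k=6

Final answer: 1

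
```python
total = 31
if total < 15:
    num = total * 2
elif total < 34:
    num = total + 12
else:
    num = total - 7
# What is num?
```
Trace:
  total=31
  total=31, num=43

Final answer: 43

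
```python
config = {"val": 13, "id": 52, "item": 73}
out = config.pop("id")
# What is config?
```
Trace:
  config={'val': 13, 'id': 52, 'item': 73}
  config={'val': 13, 'item': 73}, out=52

Final answer: {'val': 13, 'item': 73}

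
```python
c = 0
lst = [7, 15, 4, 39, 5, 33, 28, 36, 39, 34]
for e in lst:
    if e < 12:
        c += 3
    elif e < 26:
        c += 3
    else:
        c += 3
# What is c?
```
Trace:
  c=0
  c=3, e=7
  c=6, e=15
  c=9, e=4
  c=12, e=39
  c=15, e=5
  c=18, e=33
  c=21, e=28
  c=24, e=36
  c=27, e=39
  c=30, e=34

Final answer: 30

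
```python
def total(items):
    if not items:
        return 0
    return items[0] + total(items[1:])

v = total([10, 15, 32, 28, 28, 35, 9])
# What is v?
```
Call trace:
total(items=[10, 15, 32, 28, 28, 35, 9])
  total(items=[15, 32, 28, 28, 35, 9])
    total(items=[32, 28, 28, 35, 9])
      total(items=[28, 28, 35, 9])
        total(items=[28, 35, 9])
          total(items=[35, 9])
            total(items=[9])
              total(items=[])
              -> return 0
            -> return 9
          -> return 44
        -> return 72
      -> return 100
    -> return 132
  -> return 147
-> return 157

Final answer: 157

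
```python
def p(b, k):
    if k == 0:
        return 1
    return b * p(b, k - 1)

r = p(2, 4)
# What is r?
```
Call trace:
p(b=2, k=4)
  p(b=2, k=3)
    p(b=2, k=2)
      p(b=2, k=1)
        p(b=2, k=0)
        -> return 1
      -> return 2
    -> return 4
  -> return 8
-> return 16

Final answer: 16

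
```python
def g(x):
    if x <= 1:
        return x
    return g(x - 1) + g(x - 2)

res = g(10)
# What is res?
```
Call trace (a repeated sub-call is expanded the first time; later identical calls just restate its return value):
g(x=10)
  g(x=9)
    g(x=8)
      g(x=7)
        g(x=6)
          g(x=5)
            g(x=4)
              g(x=3)
                g(x=2)
                  g(x=1)
                  -> return 1
                  g(x=0)
                  -> return 0
                -> return 1
                g(x=1)
                -> return 1
              -> return 2
              g(x=2) -> return 1  (same call as traced above)
            -> return 3
            g(x=3) -> return 2  (same call as traced above)
          -> return 5
          g(x=4) -> return 3  (same call as traced above)
        -> return 8
        g(x=5) -> return 5  (same call as traced above)
      -> return 13
      g(x=6) -> return 8  (same call as traced above)
    -> return 21
    g(x=7) -> return 13  (same call as traced above)
  -> return 34
  g(x=8) -> return 21  (same call as traced above)
-> return 55

Final answer: 55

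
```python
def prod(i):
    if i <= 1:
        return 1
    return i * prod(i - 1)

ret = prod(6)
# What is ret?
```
Call trace:
prod(i=6)
  prod(i=5)
    prod(i=4)
      prod(i=3)
        prod(i=2)
          prod(i=1)
          -> return 1
        -> return 2
      -> return 6
    -> return 24
  -> return 120
-> return 720

Final answer: 720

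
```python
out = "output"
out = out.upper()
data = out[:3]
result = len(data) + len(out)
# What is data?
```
Trace:
  out='output'
  out='OUTPUT'
  out='OUTPUT', data='OUT'
  out='OUTPUT', data='OUT', result=9

Final answer: 'OUT'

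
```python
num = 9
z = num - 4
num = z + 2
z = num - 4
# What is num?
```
Trace:
  num=9
  num=9, z=5
  num=7, z=5
  num=7, z=3

Final answer: 7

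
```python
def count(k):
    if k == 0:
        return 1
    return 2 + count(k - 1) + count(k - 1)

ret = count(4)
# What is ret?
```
Call trace (a repeated sub-call is expanded the first time; later identical calls just restate its return value):
count(k=4)
  count(k=3)
    count(k=2)
      count(k=1)
        count(k=0)
        -> return 1
        count(k=0)
        -> return 1
      -> return 4
      count(k=1) -> return 4  (same call as traced above)
    -> return 10
    count(k=2) -> return 10  (same call as traced above)
  -> return 22
  count(k=3) -> return 22  (same call as traced above)
-> return 46

Final answer: 46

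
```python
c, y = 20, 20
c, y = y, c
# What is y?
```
Trace:
  c=20, y=20
  c=20, y=20

Final answer: 20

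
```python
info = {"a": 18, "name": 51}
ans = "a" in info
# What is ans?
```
Trace:
  info={'a': 18, 'name': 51}
  info={'a': 18, 'name': 51}, ans=True

Final answer: True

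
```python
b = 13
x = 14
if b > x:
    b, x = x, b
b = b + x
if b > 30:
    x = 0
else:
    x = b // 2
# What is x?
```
Trace:
  b=13
  b=13, x=14
  b=13, x=14
  b=27, x=14
  b=27, x=13

Final answer: 13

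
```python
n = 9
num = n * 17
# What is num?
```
Trace:
  n=9
  n=9, num=153

Final answer: 153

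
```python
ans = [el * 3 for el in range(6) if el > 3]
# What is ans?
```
Trace:
  el=0
  el=1
  el=2
  el=3
  el=4
  el=5
  ans=[12, 15]

Final answer: [12, 15]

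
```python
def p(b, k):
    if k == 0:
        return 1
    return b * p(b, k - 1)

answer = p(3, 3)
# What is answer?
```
Call trace:
p(b=3, k=3)
  p(b=3, k=2)
    p(b=3, k=1)
      p(b=3, k=0)
      -> return 1
    -> return 3
  -> return 9
-> return 27

Final answer: 27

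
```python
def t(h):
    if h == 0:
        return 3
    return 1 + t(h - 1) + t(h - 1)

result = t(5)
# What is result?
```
Call trace (a repeated sub-call is expanded the first time; later identical calls just restate its return value):
t(h=5)
  t(h=4)
    t(h=3)
      t(h=2)
        t(h=1)
          t(h=0)
          -> return 3
          t(h=0)
          -> return 3
        -> return 7
        t(h=1) -> return 7  (same call as traced above)
      -> return 15
      t(h=2) -> return 15  (same call as traced above)
    -> return 31
    t(h=3) -> return 31  (same call as traced above)
  -> return 63
  t(h=4) -> return 63  (same call as traced above)
-> return 127

Final answer: 127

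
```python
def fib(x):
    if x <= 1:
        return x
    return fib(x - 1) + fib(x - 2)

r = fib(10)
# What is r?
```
Call trace (a repeated sub-call is expanded the first time; later identical calls just restate its return value):
fib(x=10)
  fib(x=9)
    fib(x=8)
      fib(x=7)
        fib(x=6)
          fib(x=5)
            fib(x=4)
              fib(x=3)
                fib(x=2)
                  fib(x=1)
                  -> return 1
                  fib(x=0)
                  -> return 0
                -> return 1
                fib(x=1)
                -> return 1
              -> return 2
              fib(x=2) -> return 1  (same call as traced above)
            -> return 3
            fib(x=3) -> return 2  (same call as traced above)
          -> return 5
          fib(x=4) -> return 3  (same call as traced above)
        -> return 8
        fib(x=5) -> return 5  (same call as traced above)
      -> return 13
      fib(x=6) -> return 8  (same call as traced above)
    -> return 21
    fib(x=7) -> return 13  (same call as traced above)
  -> return 34
  fib(x=8) -> return 21  (same call as traced above)
-> return 55

Final answer: 55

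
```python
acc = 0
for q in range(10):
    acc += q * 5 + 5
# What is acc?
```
Trace:
  acc=0
  acc=5, q=0
  acc=15, q=1
  acc=30, q=2
  acc=50, q=3
  acc=75, q=4
  acc=105, q=5
  acc=140, q=6
  acc=180, q=7
  acc=225, q=8
  acc=275, q=9

Final answer: 275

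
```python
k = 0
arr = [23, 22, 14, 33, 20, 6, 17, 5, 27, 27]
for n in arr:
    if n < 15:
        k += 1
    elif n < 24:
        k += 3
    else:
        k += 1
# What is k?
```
Trace:
  k=0
  k=3, n=23
  k=6, n=22
  k=7, n=14
  k=8, n=33
  k=11, n=20
  k=12, n=6
  k=15, n=17
  k=16, n=5
  k=17, n=27
  k=18, n=27

Final answer: 18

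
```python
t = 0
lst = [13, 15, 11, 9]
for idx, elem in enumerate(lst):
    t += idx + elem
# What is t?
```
Trace:
  t=0
  t=13, idx=0, elem=13
  t=29, idx=1, elem=15
  t=42, idx=2, elem=11
  t=54, idx=3, elem=9

Final answer: 54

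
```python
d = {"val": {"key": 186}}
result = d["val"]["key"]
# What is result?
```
Trace:
  d={'val': {'key': 186}}
  d={'val': {'key': 186}}, result=186

Final answer: 186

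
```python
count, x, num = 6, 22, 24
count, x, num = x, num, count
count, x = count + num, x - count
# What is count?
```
Trace:
  count=6, x=22, num=24
  count=22, x=24, num=6
  count=28, x=2, num=6

Final answer: 28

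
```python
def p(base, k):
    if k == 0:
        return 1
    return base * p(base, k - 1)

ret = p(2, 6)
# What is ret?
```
Call trace:
p(base=2, k=6)
  p(base=2, k=5)
    p(base=2, k=4)
      p(base=2, k=3)
        p(base=2, k=2)
          p(base=2, k=1)
            p(base=2, k=0)
            -> return 1
          -> return 2
        -> return 4
      -> return 8
    -> return 16
  -> return 32
-> return 64

Final answer: 64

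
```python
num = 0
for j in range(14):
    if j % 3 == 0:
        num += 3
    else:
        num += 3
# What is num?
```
Trace:
  num=0
  num=3, j=0
  num=6, j=1
  num=9, j=2
  num=12, j=3
  num=15, j=4
  num=18, j=5
  num=21, j=6
  num=24, j=7
  num=27, j=8
  num=30, j=9
  num=33, j=10
  num=36, j=11
  num=39, j=12
  num=42, j=13

Final answer: 42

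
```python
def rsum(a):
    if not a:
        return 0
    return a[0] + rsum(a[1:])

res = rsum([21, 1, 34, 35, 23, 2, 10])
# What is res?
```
Call trace:
rsum(a=[21, 1, 34, 35, 23, 2, 10])
  rsum(a=[1, 34, 35, 23, 2, 10])
    rsum(a=[34, 35, 23, 2, 10])
      rsum(a=[35, 23, 2, 10])
        rsum(a=[23, 2, 10])
          rsum(a=[2, 10])
            rsum(a=[10])
              rsum(a=[])
              -> return 0
            -> return 10
          -> return 12
        -> return 35
      -> return 70
    -> return 104
  -> return 105
-> return 126

Final answer: 126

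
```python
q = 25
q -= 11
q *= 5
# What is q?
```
Trace:
  q=25
  q=14
  q=70

Final answer: 70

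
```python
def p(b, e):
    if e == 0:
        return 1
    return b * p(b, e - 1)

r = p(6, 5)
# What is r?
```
Call trace:
p(b=6, e=5)
  p(b=6, e=4)
    p(b=6, e=3)
      p(b=6, e=2)
        p(b=6, e=1)
          p(b=6, e=0)
          -> return 1
        -> return 6
      -> return 36
    -> return 216
  -> return 1296
-> return 7776

Final answer: 7776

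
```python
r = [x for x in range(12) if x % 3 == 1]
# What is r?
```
Trace:
  x=0
  x=1
  x=2
  x=3
  x=4
  x=5
  x=6
  x=7
  x=8
  x=9
  x=10
  x=11
  r=[1, 4, 7, 10]

Final answer: [1, 4, 7, 10]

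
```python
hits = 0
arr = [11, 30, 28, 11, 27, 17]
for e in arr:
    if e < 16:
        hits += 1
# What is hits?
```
Trace:
  hits=0
  hits=1, e=11
  hits=1, e=30
  hits=1, e=28
  hits=2, e=11
  hits=2, e=27
  hits=2, e=17

Final answer: 2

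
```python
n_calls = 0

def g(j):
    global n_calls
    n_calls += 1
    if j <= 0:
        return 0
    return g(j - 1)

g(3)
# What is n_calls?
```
Call trace:
g(j=3)
  g(j=2)
    g(j=1)
      g(j=0)
      -> return 0
    -> return 0
  -> return 0
-> return 0

n_calls is incremented once per call. g is entered once for each j = 3, 2, 1, 0 (the j <= 0 call returns without recursing), i.e. 3 + 1 calls.
n_calls = 4

Final answer: 4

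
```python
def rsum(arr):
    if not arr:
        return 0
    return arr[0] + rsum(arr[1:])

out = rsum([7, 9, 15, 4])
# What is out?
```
Call trace:
rsum(arr=[7, 9, 15, 4])
  rsum(arr=[9, 15, 4])
    rsum(arr=[15, 4])
      rsum(arr=[4])
        rsum(arr=[])
        -> return 0
      -> return 4
    -> return 19
  -> return 28
-> return 35

Final answer: 35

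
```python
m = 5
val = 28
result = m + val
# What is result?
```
Trace:
  m=5
  m=5, val=28
  m=5, val=28, result=33

Final answer: 33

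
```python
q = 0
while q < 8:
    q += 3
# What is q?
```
Trace:
  q=0
  q=3
  q=6
  q=9

Final answer: 9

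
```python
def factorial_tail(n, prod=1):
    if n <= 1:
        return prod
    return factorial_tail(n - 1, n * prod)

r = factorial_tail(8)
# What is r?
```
Call trace:
factorial_tail(n=8, prod=1)
  factorial_tail(n=7, prod=8)
    factorial_tail(n=6, prod=56)
      factorial_tail(n=5, prod=336)
        factorial_tail(n=4, prod=1680)
          factorial_tail(n=3, prod=6720)
            factorial_tail(n=2, prod=20160)
              factorial_tail(n=1, prod=40320)
              -> return 40320
            -> return 40320
          -> return 40320
        -> return 40320
      -> return 40320
    -> return 40320
  -> return 40320
-> return 40320

Final answer: 40320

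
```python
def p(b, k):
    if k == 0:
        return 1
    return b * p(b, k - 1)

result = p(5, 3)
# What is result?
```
Call trace:
p(b=5, k=3)
  p(b=5, k=2)
    p(b=5, k=1)
      p(b=5, k=0)
      -> return 1
    -> return 5
  -> return 25
-> return 125

Final answer: 125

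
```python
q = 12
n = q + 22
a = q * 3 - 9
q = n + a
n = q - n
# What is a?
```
Trace:
  q=12
  q=12, n=34
  q=12, n=34, a=27
  q=61, n=34, a=27
  q=61, n=27, a=27

Final answer: 27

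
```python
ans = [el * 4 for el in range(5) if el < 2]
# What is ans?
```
Trace:
  el=0
  el=1
  el=2
  el=3
  el=4
  ans=[0, 4]

Final answer: [0, 4]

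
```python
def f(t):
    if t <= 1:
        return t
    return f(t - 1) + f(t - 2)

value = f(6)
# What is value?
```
Call trace (a repeated sub-call is expanded the first time; later identical calls just restate its return value):
f(t=6)
  f(t=5)
    f(t=4)
      f(t=3)
        f(t=2)
          f(t=1)
          -> return 1
          f(t=0)
          -> return 0
        -> return 1
        f(t=1)
        -> return 1
      -> return 2
      f(t=2) -> return 1  (same call as traced above)
    -> return 3
    f(t=3) -> return 2  (same call as traced above)
  -> return 5
  f(t=4) -> return 3  (same call as traced above)
-> return 8

Final answer: 8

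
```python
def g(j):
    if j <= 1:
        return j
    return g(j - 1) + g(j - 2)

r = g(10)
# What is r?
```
Call trace (a repeated sub-call is expanded the first time; later identical calls just restate its return value):
g(j=10)
  g(j=9)
    g(j=8)
      g(j=7)
        g(j=6)
          g(j=5)
            g(j=4)
              g(j=3)
                g(j=2)
                  g(j=1)
                  -> return 1
                  g(j=0)
                  -> return 0
                -> return 1
                g(j=1)
                -> return 1
              -> return 2
              g(j=2) -> return 1  (same call as traced above)
            -> return 3
            g(j=3) -> return 2  (same call as traced above)
          -> return 5
          g(j=4) -> return 3  (same call as traced above)
        -> return 8
        g(j=5) -> return 5  (same call as traced above)
      -> return 13
      g(j=6) -> return 8  (same call as traced above)
    -> return 21
    g(j=7) -> return 13  (same call as traced above)
  -> return 34
  g(j=8) -> return 21  (same call as traced above)
-> return 55

Final answer: 55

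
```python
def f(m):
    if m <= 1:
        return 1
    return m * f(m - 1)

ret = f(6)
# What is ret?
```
Call trace:
f(m=6)
  f(m=5)
    f(m=4)
      f(m=3)
        f(m=2)
          f(m=1)
          -> return 1
        -> return 2
      -> return 6
    -> return 24
  -> return 120
-> return 720

Final answer: 720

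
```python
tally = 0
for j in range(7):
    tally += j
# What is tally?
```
Trace:
  tally=0
  tally=0, j=0
  tally=1, j=1
  tally=3, j=2
  tally=6, j=3
  tally=10, j=4
  tally=15, j=5
  tally=21, j=6

Final answer: 21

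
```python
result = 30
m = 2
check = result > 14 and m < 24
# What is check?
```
Trace:
  result=30
  result=30, m=2
  result=30, m=2, check=True

Final answer: True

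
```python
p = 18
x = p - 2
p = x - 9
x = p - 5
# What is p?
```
Trace:
  p=18
  p=18, x=16
  p=7, x=16
  p=7, x=2

Final answer: 7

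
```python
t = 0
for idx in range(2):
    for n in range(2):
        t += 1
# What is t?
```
Trace:
  t=0
  t=1, idx=0, n=0
  t=2, idx=0, n=1
  t=3, idx=1, n=0
  t=4, idx=1, n=1

Final answer: 4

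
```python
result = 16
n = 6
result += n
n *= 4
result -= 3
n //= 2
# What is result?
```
Trace:
  result=16
  result=16, n=6
  result=22, n=6
  result=22, n=24
  result=19, n=24
  result=19, n=12

Final answer: 19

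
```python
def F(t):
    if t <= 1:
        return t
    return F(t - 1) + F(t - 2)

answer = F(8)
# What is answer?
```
Call trace (a repeated sub-call is expanded the first time; later identical calls just restate its return value):
F(t=8)
  F(t=7)
    F(t=6)
      F(t=5)
        F(t=4)
          F(t=3)
            F(t=2)
              F(t=1)
              -> return 1
              F(t=0)
              -> return 0
            -> return 1
            F(t=1)
            -> return 1
          -> return 2
          F(t=2) -> return 1  (same call as traced above)
        -> return 3
        F(t=3) -> return 2  (same call as traced above)
      -> return 5
      F(t=4) -> return 3  (same call as traced above)
    -> return 8
    F(t=5) -> return 5  (same call as traced above)
  -> return 13
  F(t=6) -> return 8  (same call as traced above)
-> return 21

Final answer: 21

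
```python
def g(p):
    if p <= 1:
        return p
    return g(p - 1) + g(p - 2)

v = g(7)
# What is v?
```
Call trace (a repeated sub-call is expanded the first time; later identical calls just restate its return value):
g(p=7)
  g(p=6)
    g(p=5)
      g(p=4)
        g(p=3)
          g(p=2)
            g(p=1)
            -> return 1
            g(p=0)
            -> return 0
          -> return 1
          g(p=1)
          -> return 1
        -> return 2
        g(p=2) -> return 1  (same call as traced above)
      -> return 3
      g(p=3) -> return 2  (same call as traced above)
    -> return 5
    g(p=4) -> return 3  (same call as traced above)
  -> return 8
  g(p=5) -> return 5  (same call as traced above)
-> return 13

Final answer: 13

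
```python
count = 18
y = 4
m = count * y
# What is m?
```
Trace:
  count=18
  count=18, y=4
  count=18, y=4, m=72

Final answer: 72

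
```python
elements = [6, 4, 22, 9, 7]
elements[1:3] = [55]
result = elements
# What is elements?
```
Trace:
  elements=[6, 4, 22, 9, 7]
  elements=[6, 55, 9, 7]
  elements=[6, 55, 9, 7], result=[6, 55, 9, 7]

Final answer: [6, 55, 9, 7]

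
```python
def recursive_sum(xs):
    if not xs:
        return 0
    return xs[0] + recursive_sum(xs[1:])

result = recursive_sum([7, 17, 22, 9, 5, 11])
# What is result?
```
Call trace:
recursive_sum(xs=[7, 17, 22, 9, 5, 11])
  recursive_sum(xs=[17, 22, 9, 5, 11])
    recursive_sum(xs=[22, 9, 5, 11])
      recursive_sum(xs=[9, 5, 11])
        recursive_sum(xs=[5, 11])
          recursive_sum(xs=[11])
            recursive_sum(xs=[])
            -> return 0
          -> return 11
        -> return 16
      -> return 25
    -> return 47
  -> return 64
-> return 71

Final answer: 71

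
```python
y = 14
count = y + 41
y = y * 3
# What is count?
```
Trace:
  y=14
  y=14, count=55
  y=42, count=55

Final answer: 55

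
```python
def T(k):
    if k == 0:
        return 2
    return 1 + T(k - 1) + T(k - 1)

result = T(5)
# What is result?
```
Call trace (a repeated sub-call is expanded the first time; later identical calls just restate its return value):
T(k=5)
  T(k=4)
    T(k=3)
      T(k=2)
        T(k=1)
          T(k=0)
          -> return 2
          T(k=0)
          -> return 2
        -> return 5
        T(k=1) -> return 5  (same call as traced above)
      -> return 11
      T(k=2) -> return 11  (same call as traced above)
    -> return 23
    T(k=3) -> return 23  (same call as traced above)
  -> return 47
  T(k=4) -> return 47  (same call as traced above)
-> return 95

Final answer: 95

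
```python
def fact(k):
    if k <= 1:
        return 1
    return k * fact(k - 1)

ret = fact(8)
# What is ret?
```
Call trace:
fact(k=8)
  fact(k=7)
    fact(k=6)
      fact(k=5)
        fact(k=4)
          fact(k=3)
            fact(k=2)
              fact(k=1)
              -> return 1
            -> return 2
          -> return 6
        -> return 24
      -> return 120
    -> return 720
  -> return 5040
-> return 40320

Final answer: 40320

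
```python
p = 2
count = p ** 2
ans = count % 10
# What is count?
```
Trace:
  p=2
  p=2, count=4
  p=2, count=4, ans=4

Final answer: 4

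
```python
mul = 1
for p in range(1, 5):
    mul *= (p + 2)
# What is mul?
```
Trace:
  mul=1
  mul=3, p=1
  mul=12, p=2
  mul=60, p=3
  mul=360, p=4

Final answer: 360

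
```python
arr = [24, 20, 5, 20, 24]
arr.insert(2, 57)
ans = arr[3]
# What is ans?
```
Trace:
  arr=[24, 20, 5, 20, 24]
  arr=[24, 20, 57, 5, 20, 24]
  arr=[24, 20, 57, 5, 20, 24], ans=5

Final answer: 5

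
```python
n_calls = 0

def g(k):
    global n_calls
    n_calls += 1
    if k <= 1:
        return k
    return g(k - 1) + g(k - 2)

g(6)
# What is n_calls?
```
Call trace (a repeated sub-call is expanded the first time; later identical calls just restate its return value):
g(k=6)
  g(k=5)
    g(k=4)
      g(k=3)
        g(k=2)
          g(k=1)
          -> return 1
          g(k=0)
          -> return 0
        -> return 1
        g(k=1)
        -> return 1
      -> return 2
      g(k=2) -> return 1  (same call as traced above)
    -> return 3
    g(k=3) -> return 2  (same call as traced above)
  -> return 5
  g(k=4) -> return 3  (same call as traced above)
-> return 8

n_calls is incremented once per call, so count the calls in each subtree. Let C(k) = number of calls made by g(k).
C(0) = C(1) = 1 (base case, no recursion); C(k) = 1 + C(k - 1) + C(k - 2) otherwise.
C(2) = 1 + C(1) + C(0) = 1 + 1 + 1 = 3
C(3) = 1 + C(2) + C(1) = 1 + 3 + 1 = 5
C(4) = 1 + C(3) + C(2) = 1 + 5 + 3 = 9
C(5) = 1 + C(4) + C(3) = 1 + 9 + 5 = 15
C(6) = 1 + C(5) + C(4) = 1 + 15 + 9 = 25
n_calls = C(6) = 25

Final answer: 25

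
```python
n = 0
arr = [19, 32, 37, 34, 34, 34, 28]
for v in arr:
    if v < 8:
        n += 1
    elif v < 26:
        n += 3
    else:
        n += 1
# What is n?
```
Trace:
  n=0
  n=3, v=19
  n=4, v=32
  n=5, v=37
  n=6, v=34
  n=7, v=34
  n=8, v=34
  n=9, v=28

Final answer: 9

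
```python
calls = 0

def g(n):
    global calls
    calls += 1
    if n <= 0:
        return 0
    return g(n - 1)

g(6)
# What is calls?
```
Call trace:
g(n=6)
  g(n=5)
    g(n=4)
      g(n=3)
        g(n=2)
          g(n=1)
            g(n=0)
            -> return 0
          -> return 0
        -> return 0
      -> return 0
    -> return 0
  -> return 0
-> return 0

calls is incremented once per call. g is entered once for each n = 6, 5, 4, 3, 2, 1, 0 (the n <= 0 call returns without recursing), i.e. 6 + 1 calls.
calls = 7

Final answer: 7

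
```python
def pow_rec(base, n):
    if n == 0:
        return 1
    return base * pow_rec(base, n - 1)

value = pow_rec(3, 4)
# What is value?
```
Call trace:
pow_rec(base=3, n=4)
  pow_rec(base=3, n=3)
    pow_rec(base=3, n=2)
      pow_rec(base=3, n=1)
        pow_rec(base=3, n=0)
        -> return 1
      -> return 3
    -> return 9
  -> return 27
-> return 81

Final answer: 81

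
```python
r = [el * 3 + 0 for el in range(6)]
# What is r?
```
Trace:
  el=0
  el=1
  el=2
  el=3
  el=4
  el=5
  r=[0, 3, 6, 9, 12, 15]

Final answer: [0, 3, 6, 9, 12, 15]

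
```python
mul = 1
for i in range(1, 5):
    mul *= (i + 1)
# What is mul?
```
Trace:
  mul=1
  mul=2, i=1
  mul=6, i=2
  mul=24, i=3
  mul=120, i=4

Final answer: 120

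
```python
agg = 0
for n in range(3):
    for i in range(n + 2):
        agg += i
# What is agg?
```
Trace:
  agg=0
  agg=0, n=0, i=0
  agg=1, n=0, i=1
  agg=1, n=1, i=0
  agg=2, n=1, i=1
  agg=4, n=1, i=2
  agg=4, n=2, i=0
  agg=5, n=2, i=1
  agg=7, n=2, i=2
  agg=10, n=2, i=3

Final answer: 10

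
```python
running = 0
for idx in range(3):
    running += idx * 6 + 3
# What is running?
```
Trace:
  running=0
  running=3, idx=0
  running=12, idx=1
  running=27, idx=2

Final answer: 27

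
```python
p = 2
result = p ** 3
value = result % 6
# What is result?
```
Trace:
  p=2
  p=2, result=8
  p=2, result=8, value=2

Final answer: 8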